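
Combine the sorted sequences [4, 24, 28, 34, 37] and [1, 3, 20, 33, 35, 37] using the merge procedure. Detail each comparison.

Merging process:

Compare 4 vs 1: take 1 from right. Merged: [1]
Compare 4 vs 3: take 3 from right. Merged: [1, 3]
Compare 4 vs 20: take 4 from left. Merged: [1, 3, 4]
Compare 24 vs 20: take 20 from right. Merged: [1, 3, 4, 20]
Compare 24 vs 33: take 24 from left. Merged: [1, 3, 4, 20, 24]
Compare 28 vs 33: take 28 from left. Merged: [1, 3, 4, 20, 24, 28]
Compare 34 vs 33: take 33 from right. Merged: [1, 3, 4, 20, 24, 28, 33]
Compare 34 vs 35: take 34 from left. Merged: [1, 3, 4, 20, 24, 28, 33, 34]
Compare 37 vs 35: take 35 from right. Merged: [1, 3, 4, 20, 24, 28, 33, 34, 35]
Compare 37 vs 37: take 37 from left. Merged: [1, 3, 4, 20, 24, 28, 33, 34, 35, 37]
Append remaining from right: [37]. Merged: [1, 3, 4, 20, 24, 28, 33, 34, 35, 37, 37]

Final merged array: [1, 3, 4, 20, 24, 28, 33, 34, 35, 37, 37]
Total comparisons: 10

The merged array is [1, 3, 4, 20, 24, 28, 33, 34, 35, 37, 37], requiring 10 comparisons. The merge step runs in O(n) time where n is the total number of elements.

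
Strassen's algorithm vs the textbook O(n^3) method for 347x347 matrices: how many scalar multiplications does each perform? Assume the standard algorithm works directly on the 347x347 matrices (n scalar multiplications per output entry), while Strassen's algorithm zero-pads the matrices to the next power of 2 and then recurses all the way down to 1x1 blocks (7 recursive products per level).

Matrix multiplication for 347x347 matrices:

Strassen's algorithm requires power-of-2 dimensions. Pad 347x347 to 512x512 (next power of 2).

Standard algorithm: 347^3 = 41781923 multiplications
Strassen's algorithm: 7^(log2(512)) = 7^9 = 40353607 multiplications
Savings: 41781923 - 40353607 = 1428316 multiplications

Standard: 41781923 multiplications (347^3). Strassen: 40353607 multiplications (7^9, after padding to 512x512). Strassen reduces 8 recursive multiplications to 7 at each level.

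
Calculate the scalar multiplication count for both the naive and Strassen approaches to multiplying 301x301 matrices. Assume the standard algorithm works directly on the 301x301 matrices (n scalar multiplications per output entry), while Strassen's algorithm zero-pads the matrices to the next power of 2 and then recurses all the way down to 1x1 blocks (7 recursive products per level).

Matrix multiplication for 301x301 matrices:

Strassen's algorithm requires power-of-2 dimensions. Pad 301x301 to 512x512 (next power of 2).

Standard algorithm: 301^3 = 27270901 multiplications
Strassen's algorithm: 7^(log2(512)) = 7^9 = 40353607 multiplications
Difference: 27270901 - 40353607 = -13082706 (Strassen uses MORE here due to padding overhead — for small or just-over-power-of-2 n, padding can outweigh the per-level savings)

Standard: 27270901 multiplications (301^3). Strassen: 40353607 multiplications (7^9, after padding to 512x512). Strassen reduces 8 recursive multiplications to 7 at each level.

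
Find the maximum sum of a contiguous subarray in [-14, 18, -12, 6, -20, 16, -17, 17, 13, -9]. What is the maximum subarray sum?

Using Kadane's algorithm on [-14, 18, -12, 6, -20, 16, -17, 17, 13, -9]:

Scanning through the array:
Position 1 (value 18): max_ending_here = 18, max_so_far = 18
Position 2 (value -12): max_ending_here = 6, max_so_far = 18
Position 3 (value 6): max_ending_here = 12, max_so_far = 18
Position 4 (value -20): max_ending_here = -8, max_so_far = 18
Position 5 (value 16): max_ending_here = 16, max_so_far = 18
Position 6 (value -17): max_ending_here = -1, max_so_far = 18
Position 7 (value 17): max_ending_here = 17, max_so_far = 18
Position 8 (value 13): max_ending_here = 30, max_so_far = 30
Position 9 (value -9): max_ending_here = 21, max_so_far = 30

Maximum subarray: [17, 13]
Maximum sum: 30

The maximum subarray is [17, 13] with sum 30. This subarray runs from index 7 to index 8.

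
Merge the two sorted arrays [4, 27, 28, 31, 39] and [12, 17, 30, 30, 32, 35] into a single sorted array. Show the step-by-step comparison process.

Merging process:

Compare 4 vs 12: take 4 from left. Merged: [4]
Compare 27 vs 12: take 12 from right. Merged: [4, 12]
Compare 27 vs 17: take 17 from right. Merged: [4, 12, 17]
Compare 27 vs 30: take 27 from left. Merged: [4, 12, 17, 27]
Compare 28 vs 30: take 28 from left. Merged: [4, 12, 17, 27, 28]
Compare 31 vs 30: take 30 from right. Merged: [4, 12, 17, 27, 28, 30]
Compare 31 vs 30: take 30 from right. Merged: [4, 12, 17, 27, 28, 30, 30]
Compare 31 vs 32: take 31 from left. Merged: [4, 12, 17, 27, 28, 30, 30, 31]
Compare 39 vs 32: take 32 from right. Merged: [4, 12, 17, 27, 28, 30, 30, 31, 32]
Compare 39 vs 35: take 35 from right. Merged: [4, 12, 17, 27, 28, 30, 30, 31, 32, 35]
Append remaining from left: [39]. Merged: [4, 12, 17, 27, 28, 30, 30, 31, 32, 35, 39]

Final merged array: [4, 12, 17, 27, 28, 30, 30, 31, 32, 35, 39]
Total comparisons: 10

The merged array is [4, 12, 17, 27, 28, 30, 30, 31, 32, 35, 39], requiring 10 comparisons. The merge step runs in O(n) time where n is the total number of elements.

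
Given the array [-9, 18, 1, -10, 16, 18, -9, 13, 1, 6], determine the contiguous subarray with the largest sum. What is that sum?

Using Kadane's algorithm on [-9, 18, 1, -10, 16, 18, -9, 13, 1, 6]:

Scanning through the array:
Position 1 (value 18): max_ending_here = 18, max_so_far = 18
Position 2 (value 1): max_ending_here = 19, max_so_far = 19
Position 3 (value -10): max_ending_here = 9, max_so_far = 19
Position 4 (value 16): max_ending_here = 25, max_so_far = 25
Position 5 (value 18): max_ending_here = 43, max_so_far = 43
Position 6 (value -9): max_ending_here = 34, max_so_far = 43
Position 7 (value 13): max_ending_here = 47, max_so_far = 47
Position 8 (value 1): max_ending_here = 48, max_so_far = 48
Position 9 (value 6): max_ending_here = 54, max_so_far = 54

Maximum subarray: [18, 1, -10, 16, 18, -9, 13, 1, 6]
Maximum sum: 54

The maximum subarray is [18, 1, -10, 16, 18, -9, 13, 1, 6] with sum 54. This subarray runs from index 1 to index 9.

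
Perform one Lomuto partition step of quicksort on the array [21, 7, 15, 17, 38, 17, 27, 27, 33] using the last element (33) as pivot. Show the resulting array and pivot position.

Lomuto partition with pivot = 33:

Initial array: [21, 7, 15, 17, 38, 17, 27, 27, 33]

arr[0]=21 <= 33: swap with position 0, array becomes [21, 7, 15, 17, 38, 17, 27, 27, 33]
arr[1]=7 <= 33: swap with position 1, array becomes [21, 7, 15, 17, 38, 17, 27, 27, 33]
arr[2]=15 <= 33: swap with position 2, array becomes [21, 7, 15, 17, 38, 17, 27, 27, 33]
arr[3]=17 <= 33: swap with position 3, array becomes [21, 7, 15, 17, 38, 17, 27, 27, 33]
arr[4]=38 > 33: no swap
arr[5]=17 <= 33: swap with position 4, array becomes [21, 7, 15, 17, 17, 38, 27, 27, 33]
arr[6]=27 <= 33: swap with position 5, array becomes [21, 7, 15, 17, 17, 27, 38, 27, 33]
arr[7]=27 <= 33: swap with position 6, array becomes [21, 7, 15, 17, 17, 27, 27, 38, 33]

Place pivot at position 7: [21, 7, 15, 17, 17, 27, 27, 33, 38]
Pivot position: 7

After partitioning with pivot 33, the array becomes [21, 7, 15, 17, 17, 27, 27, 33, 38]. The pivot is placed at index 7. All elements to the left of the pivot are <= 33, and all elements to the right are > 33.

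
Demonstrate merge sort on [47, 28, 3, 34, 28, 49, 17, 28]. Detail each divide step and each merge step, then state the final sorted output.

Merge sort trace:

Split: [47, 28, 3, 34, 28, 49, 17, 28] -> [47, 28, 3, 34] and [28, 49, 17, 28]
  Split: [47, 28, 3, 34] -> [47, 28] and [3, 34]
    Split: [47, 28] -> [47] and [28]
    Merge: [47] + [28] -> [28, 47]
    Split: [3, 34] -> [3] and [34]
    Merge: [3] + [34] -> [3, 34]
  Merge: [28, 47] + [3, 34] -> [3, 28, 34, 47]
  Split: [28, 49, 17, 28] -> [28, 49] and [17, 28]
    Split: [28, 49] -> [28] and [49]
    Merge: [28] + [49] -> [28, 49]
    Split: [17, 28] -> [17] and [28]
    Merge: [17] + [28] -> [17, 28]
  Merge: [28, 49] + [17, 28] -> [17, 28, 28, 49]
Merge: [3, 28, 34, 47] + [17, 28, 28, 49] -> [3, 17, 28, 28, 28, 34, 47, 49]

Final sorted array: [3, 17, 28, 28, 28, 34, 47, 49]

The merge sort proceeds by recursively splitting the array and merging sorted halves.
After all merges, the sorted array is [3, 17, 28, 28, 28, 34, 47, 49].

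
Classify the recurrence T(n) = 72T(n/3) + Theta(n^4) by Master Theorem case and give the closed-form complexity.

Master Theorem for T(n) = 72T(n/3) + O(n^4):

a = 72, b = 3, c = 4
log_b(a) = log_3(72) = 3.8928

Case 3: c = 4 > log_3(72) = 3.8928
T(n) = O(n^4) = O(n^4)

For T(n) = 72T(n/3) + O(n^4): log_3(72) = 3.8928. This is Case 3 of the Master Theorem (c > log_b(a), work dominated by root), giving O(n^4).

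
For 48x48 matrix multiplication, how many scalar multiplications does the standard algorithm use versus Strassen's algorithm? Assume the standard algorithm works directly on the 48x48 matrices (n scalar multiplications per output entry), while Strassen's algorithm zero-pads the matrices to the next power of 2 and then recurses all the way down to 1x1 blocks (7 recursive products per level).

Matrix multiplication for 48x48 matrices:

Strassen's algorithm requires power-of-2 dimensions. Pad 48x48 to 64x64 (next power of 2).

Standard algorithm: 48^3 = 110592 multiplications
Strassen's algorithm: 7^(log2(64)) = 7^6 = 117649 multiplications
Difference: 110592 - 117649 = -7057 (Strassen uses MORE here due to padding overhead — for small or just-over-power-of-2 n, padding can outweigh the per-level savings)

Standard: 110592 multiplications (48^3). Strassen: 117649 multiplications (7^6, after padding to 64x64). Strassen reduces 8 recursive multiplications to 7 at each level.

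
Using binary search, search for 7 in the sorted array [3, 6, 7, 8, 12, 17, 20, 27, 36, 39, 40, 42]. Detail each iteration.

Binary search for 7 in [3, 6, 7, 8, 12, 17, 20, 27, 36, 39, 40, 42]:

lo=0, hi=11, mid=5, arr[mid]=17 -> 17 > 7, search left half
lo=0, hi=4, mid=2, arr[mid]=7 -> Found target at index 2!

Binary search finds 7 at index 2 after 2 comparisons. The search repeatedly halves the search space by comparing with the middle element.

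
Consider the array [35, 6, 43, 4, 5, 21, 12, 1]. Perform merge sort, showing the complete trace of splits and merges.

Merge sort trace:

Split: [35, 6, 43, 4, 5, 21, 12, 1] -> [35, 6, 43, 4] and [5, 21, 12, 1]
  Split: [35, 6, 43, 4] -> [35, 6] and [43, 4]
    Split: [35, 6] -> [35] and [6]
    Merge: [35] + [6] -> [6, 35]
    Split: [43, 4] -> [43] and [4]
    Merge: [43] + [4] -> [4, 43]
  Merge: [6, 35] + [4, 43] -> [4, 6, 35, 43]
  Split: [5, 21, 12, 1] -> [5, 21] and [12, 1]
    Split: [5, 21] -> [5] and [21]
    Merge: [5] + [21] -> [5, 21]
    Split: [12, 1] -> [12] and [1]
    Merge: [12] + [1] -> [1, 12]
  Merge: [5, 21] + [1, 12] -> [1, 5, 12, 21]
Merge: [4, 6, 35, 43] + [1, 5, 12, 21] -> [1, 4, 5, 6, 12, 21, 35, 43]

Final sorted array: [1, 4, 5, 6, 12, 21, 35, 43]

The merge sort proceeds by recursively splitting the array and merging sorted halves.
After all merges, the sorted array is [1, 4, 5, 6, 12, 21, 35, 43].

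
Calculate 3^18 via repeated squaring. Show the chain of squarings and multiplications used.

Computing 3^18 by squaring (build up from 3^1; each line after the first costs one multiplication):

3^1 = 3
3^2 = (3^1)^2 = 3^2 = 9
3^4 = (3^2)^2 = 9^2 = 81
3^8 = (3^4)^2 = 81^2 = 6561
3^9 = 3 * 3^8 = 3 * 6561 = 19683
3^18 = (3^9)^2 = 19683^2 = 387420489

Result: 387420489
Multiplications needed: 5 (5 lines after 3^1)

3^18 = 387420489. Using exponentiation by squaring, this requires 5 multiplications. The key idea: if the exponent is even, square the half-power; if odd, multiply by the base once.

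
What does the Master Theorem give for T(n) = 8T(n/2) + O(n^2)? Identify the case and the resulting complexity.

Master Theorem for T(n) = 8T(n/2) + O(n^2):

a = 8, b = 2, c = 2
log_b(a) = log_2(8) = 3.0000

Case 1: c = 2 < log_2(8) = 3.0000
T(n) = O(n^(log_2 8)) = O(n^3)

For T(n) = 8T(n/2) + O(n^2): log_2(8) = 3.0000. This is Case 1 of the Master Theorem (c < log_b(a), work dominated by leaves), giving O(n^3).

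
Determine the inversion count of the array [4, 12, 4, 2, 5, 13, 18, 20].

Finding inversions in [4, 12, 4, 2, 5, 13, 18, 20]:

(0, 3): arr[0]=4 > arr[3]=2
(1, 2): arr[1]=12 > arr[2]=4
(1, 3): arr[1]=12 > arr[3]=2
(1, 4): arr[1]=12 > arr[4]=5
(2, 3): arr[2]=4 > arr[3]=2

Total inversions: 5

The array has 5 inversion(s): (0,3), (1,2), (1,3), (1,4), (2,3). Each pair (i,j) satisfies i < j and arr[i] > arr[j].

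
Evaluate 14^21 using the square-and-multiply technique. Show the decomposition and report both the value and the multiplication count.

Computing 14^21 by squaring (build up from 14^1; each line after the first costs one multiplication):

14^1 = 14
14^2 = (14^1)^2 = 14^2 = 196
14^4 = (14^2)^2 = 196^2 = 38416
14^5 = 14 * 14^4 = 14 * 38416 = 537824
14^10 = (14^5)^2 = 537824^2 = 289254654976
14^20 = (14^10)^2 = 289254654976^2 = 83668255425284801560576
14^21 = 14 * 14^20 = 14 * 83668255425284801560576 = 1171355575953987221848064

Result: 1171355575953987221848064
Multiplications needed: 6 (6 lines after 14^1)

14^21 = 1171355575953987221848064. Using exponentiation by squaring, this requires 6 multiplications. The key idea: if the exponent is even, square the half-power; if odd, multiply by the base once.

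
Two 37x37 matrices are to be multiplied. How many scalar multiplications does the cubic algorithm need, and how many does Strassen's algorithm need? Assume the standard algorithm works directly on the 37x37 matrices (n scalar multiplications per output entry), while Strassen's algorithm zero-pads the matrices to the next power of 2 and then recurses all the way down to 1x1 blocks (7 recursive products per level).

Matrix multiplication for 37x37 matrices:

Strassen's algorithm requires power-of-2 dimensions. Pad 37x37 to 64x64 (next power of 2).

Standard algorithm: 37^3 = 50653 multiplications
Strassen's algorithm: 7^(log2(64)) = 7^6 = 117649 multiplications
Difference: 50653 - 117649 = -66996 (Strassen uses MORE here due to padding overhead — for small or just-over-power-of-2 n, padding can outweigh the per-level savings)

Standard: 50653 multiplications (37^3). Strassen: 117649 multiplications (7^6, after padding to 64x64). Strassen reduces 8 recursive multiplications to 7 at each level.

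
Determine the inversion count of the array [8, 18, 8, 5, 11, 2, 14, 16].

Finding inversions in [8, 18, 8, 5, 11, 2, 14, 16]:

(0, 3): arr[0]=8 > arr[3]=5
(0, 5): arr[0]=8 > arr[5]=2
(1, 2): arr[1]=18 > arr[2]=8
(1, 3): arr[1]=18 > arr[3]=5
(1, 4): arr[1]=18 > arr[4]=11
(1, 5): arr[1]=18 > arr[5]=2
(1, 6): arr[1]=18 > arr[6]=14
(1, 7): arr[1]=18 > arr[7]=16
(2, 3): arr[2]=8 > arr[3]=5
(2, 5): arr[2]=8 > arr[5]=2
(3, 5): arr[3]=5 > arr[5]=2
(4, 5): arr[4]=11 > arr[5]=2

Total inversions: 12

The array has 12 inversion(s): (0,3), (0,5), (1,2), (1,3), (1,4), (1,5), (1,6), (1,7), (2,3), (2,5), (3,5), (4,5). Each pair (i,j) satisfies i < j and arr[i] > arr[j].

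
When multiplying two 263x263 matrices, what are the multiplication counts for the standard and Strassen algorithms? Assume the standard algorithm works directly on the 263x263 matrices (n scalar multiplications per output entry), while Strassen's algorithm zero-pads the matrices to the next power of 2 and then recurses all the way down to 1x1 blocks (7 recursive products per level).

Matrix multiplication for 263x263 matrices:

Strassen's algorithm requires power-of-2 dimensions. Pad 263x263 to 512x512 (next power of 2).

Standard algorithm: 263^3 = 18191447 multiplications
Strassen's algorithm: 7^(log2(512)) = 7^9 = 40353607 multiplications
Difference: 18191447 - 40353607 = -22162160 (Strassen uses MORE here due to padding overhead — for small or just-over-power-of-2 n, padding can outweigh the per-level savings)

Standard: 18191447 multiplications (263^3). Strassen: 40353607 multiplications (7^9, after padding to 512x512). Strassen reduces 8 recursive multiplications to 7 at each level.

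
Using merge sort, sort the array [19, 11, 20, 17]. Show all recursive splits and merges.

Merge sort trace:

Split: [19, 11, 20, 17] -> [19, 11] and [20, 17]
  Split: [19, 11] -> [19] and [11]
  Merge: [19] + [11] -> [11, 19]
  Split: [20, 17] -> [20] and [17]
  Merge: [20] + [17] -> [17, 20]
Merge: [11, 19] + [17, 20] -> [11, 17, 19, 20]

Final sorted array: [11, 17, 19, 20]

The merge sort proceeds by recursively splitting the array and merging sorted halves.
After all merges, the sorted array is [11, 17, 19, 20].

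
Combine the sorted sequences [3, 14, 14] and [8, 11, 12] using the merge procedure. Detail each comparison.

Merging process:

Compare 3 vs 8: take 3 from left. Merged: [3]
Compare 14 vs 8: take 8 from right. Merged: [3, 8]
Compare 14 vs 11: take 11 from right. Merged: [3, 8, 11]
Compare 14 vs 12: take 12 from right. Merged: [3, 8, 11, 12]
Append remaining from left: [14, 14]. Merged: [3, 8, 11, 12, 14, 14]

Final merged array: [3, 8, 11, 12, 14, 14]
Total comparisons: 4

The merged array is [3, 8, 11, 12, 14, 14], requiring 4 comparisons. The merge step runs in O(n) time where n is the total number of elements.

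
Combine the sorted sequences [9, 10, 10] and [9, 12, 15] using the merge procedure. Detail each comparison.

Merging process:

Compare 9 vs 9: take 9 from left. Merged: [9]
Compare 10 vs 9: take 9 from right. Merged: [9, 9]
Compare 10 vs 12: take 10 from left. Merged: [9, 9, 10]
Compare 10 vs 12: take 10 from left. Merged: [9, 9, 10, 10]
Append remaining from right: [12, 15]. Merged: [9, 9, 10, 10, 12, 15]

Final merged array: [9, 9, 10, 10, 12, 15]
Total comparisons: 4

The merged array is [9, 9, 10, 10, 12, 15], requiring 4 comparisons. The merge step runs in O(n) time where n is the total number of elements.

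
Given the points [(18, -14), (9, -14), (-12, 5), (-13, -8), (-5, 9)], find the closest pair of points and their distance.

Computing all pairwise distances among 5 points:

d((18, -14), (9, -14)) = 9.0
d((18, -14), (-12, 5)) = 35.5106
d((18, -14), (-13, -8)) = 31.5753
d((18, -14), (-5, 9)) = 32.5269
d((9, -14), (-12, 5)) = 28.3196
d((9, -14), (-13, -8)) = 22.8035
d((9, -14), (-5, 9)) = 26.9258
d((-12, 5), (-13, -8)) = 13.0384
d((-12, 5), (-5, 9)) = 8.0623 <-- minimum
d((-13, -8), (-5, 9)) = 18.7883

Closest pair: (-12, 5) and (-5, 9) with distance 8.0623

The closest pair is (-12, 5) and (-5, 9) with Euclidean distance 8.0623. For 5 points, brute-force pairwise comparison is shown above. For large n, the divide-and-conquer algorithm (sort by x, recurse on halves, check the dividing strip) achieves O(n log n).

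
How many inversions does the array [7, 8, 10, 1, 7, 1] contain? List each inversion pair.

Finding inversions in [7, 8, 10, 1, 7, 1]:

(0, 3): arr[0]=7 > arr[3]=1
(0, 5): arr[0]=7 > arr[5]=1
(1, 3): arr[1]=8 > arr[3]=1
(1, 4): arr[1]=8 > arr[4]=7
(1, 5): arr[1]=8 > arr[5]=1
(2, 3): arr[2]=10 > arr[3]=1
(2, 4): arr[2]=10 > arr[4]=7
(2, 5): arr[2]=10 > arr[5]=1
(4, 5): arr[4]=7 > arr[5]=1

Total inversions: 9

The array has 9 inversion(s): (0,3), (0,5), (1,3), (1,4), (1,5), (2,3), (2,4), (2,5), (4,5). Each pair (i,j) satisfies i < j and arr[i] > arr[j].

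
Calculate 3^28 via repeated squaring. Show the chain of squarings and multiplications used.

Computing 3^28 by squaring (build up from 3^1; each line after the first costs one multiplication):

3^1 = 3
3^2 = (3^1)^2 = 3^2 = 9
3^3 = 3 * 3^2 = 3 * 9 = 27
3^6 = (3^3)^2 = 27^2 = 729
3^7 = 3 * 3^6 = 3 * 729 = 2187
3^14 = (3^7)^2 = 2187^2 = 4782969
3^28 = (3^14)^2 = 4782969^2 = 22876792454961

Result: 22876792454961
Multiplications needed: 6 (6 lines after 3^1)

3^28 = 22876792454961. Using exponentiation by squaring, this requires 6 multiplications. The key idea: if the exponent is even, square the half-power; if odd, multiply by the base once.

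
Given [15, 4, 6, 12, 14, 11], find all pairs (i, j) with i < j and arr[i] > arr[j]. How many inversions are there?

Finding inversions in [15, 4, 6, 12, 14, 11]:

(0, 1): arr[0]=15 > arr[1]=4
(0, 2): arr[0]=15 > arr[2]=6
(0, 3): arr[0]=15 > arr[3]=12
(0, 4): arr[0]=15 > arr[4]=14
(0, 5): arr[0]=15 > arr[5]=11
(3, 5): arr[3]=12 > arr[5]=11
(4, 5): arr[4]=14 > arr[5]=11

Total inversions: 7

The array has 7 inversion(s): (0,1), (0,2), (0,3), (0,4), (0,5), (3,5), (4,5). Each pair (i,j) satisfies i < j and arr[i] > arr[j].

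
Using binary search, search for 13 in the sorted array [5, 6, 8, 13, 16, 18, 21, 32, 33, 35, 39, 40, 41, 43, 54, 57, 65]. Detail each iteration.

Binary search for 13 in [5, 6, 8, 13, 16, 18, 21, 32, 33, 35, 39, 40, 41, 43, 54, 57, 65]:

lo=0, hi=16, mid=8, arr[mid]=33 -> 33 > 13, search left half
lo=0, hi=7, mid=3, arr[mid]=13 -> Found target at index 3!

Binary search finds 13 at index 3 after 2 comparisons. The search repeatedly halves the search space by comparing with the middle element.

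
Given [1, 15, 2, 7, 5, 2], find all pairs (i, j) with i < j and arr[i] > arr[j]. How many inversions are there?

Finding inversions in [1, 15, 2, 7, 5, 2]:

(1, 2): arr[1]=15 > arr[2]=2
(1, 3): arr[1]=15 > arr[3]=7
(1, 4): arr[1]=15 > arr[4]=5
(1, 5): arr[1]=15 > arr[5]=2
(3, 4): arr[3]=7 > arr[4]=5
(3, 5): arr[3]=7 > arr[5]=2
(4, 5): arr[4]=5 > arr[5]=2

Total inversions: 7

The array has 7 inversion(s): (1,2), (1,3), (1,4), (1,5), (3,4), (3,5), (4,5). Each pair (i,j) satisfies i < j and arr[i] > arr[j].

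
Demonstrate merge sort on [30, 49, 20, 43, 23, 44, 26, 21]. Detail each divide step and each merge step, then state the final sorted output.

Merge sort trace:

Split: [30, 49, 20, 43, 23, 44, 26, 21] -> [30, 49, 20, 43] and [23, 44, 26, 21]
  Split: [30, 49, 20, 43] -> [30, 49] and [20, 43]
    Split: [30, 49] -> [30] and [49]
    Merge: [30] + [49] -> [30, 49]
    Split: [20, 43] -> [20] and [43]
    Merge: [20] + [43] -> [20, 43]
  Merge: [30, 49] + [20, 43] -> [20, 30, 43, 49]
  Split: [23, 44, 26, 21] -> [23, 44] and [26, 21]
    Split: [23, 44] -> [23] and [44]
    Merge: [23] + [44] -> [23, 44]
    Split: [26, 21] -> [26] and [21]
    Merge: [26] + [21] -> [21, 26]
  Merge: [23, 44] + [21, 26] -> [21, 23, 26, 44]
Merge: [20, 30, 43, 49] + [21, 23, 26, 44] -> [20, 21, 23, 26, 30, 43, 44, 49]

Final sorted array: [20, 21, 23, 26, 30, 43, 44, 49]

The merge sort proceeds by recursively splitting the array and merging sorted halves.
After all merges, the sorted array is [20, 21, 23, 26, 30, 43, 44, 49].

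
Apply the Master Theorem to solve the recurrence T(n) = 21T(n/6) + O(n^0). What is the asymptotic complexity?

Master Theorem for T(n) = 21T(n/6) + O(n^0):

a = 21, b = 6, c = 0
log_b(a) = log_6(21) = 1.6992

Case 1: c = 0 < log_6(21) = 1.6992
T(n) = O(n^(log_6 21))

For T(n) = 21T(n/6) + O(n^0): log_6(21) = 1.6992. This is Case 1 of the Master Theorem (c < log_b(a), work dominated by leaves), giving O(n^(log_6 21)).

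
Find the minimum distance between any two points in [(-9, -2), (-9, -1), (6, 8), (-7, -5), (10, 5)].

Computing all pairwise distances among 5 points:

d((-9, -2), (-9, -1)) = 1.0 <-- minimum
d((-9, -2), (6, 8)) = 18.0278
d((-9, -2), (-7, -5)) = 3.6056
d((-9, -2), (10, 5)) = 20.2485
d((-9, -1), (6, 8)) = 17.4929
d((-9, -1), (-7, -5)) = 4.4721
d((-9, -1), (10, 5)) = 19.9249
d((6, 8), (-7, -5)) = 18.3848
d((6, 8), (10, 5)) = 5.0
d((-7, -5), (10, 5)) = 19.7231

Closest pair: (-9, -2) and (-9, -1) with distance 1.0

The closest pair is (-9, -2) and (-9, -1) with Euclidean distance 1.0. For 5 points, brute-force pairwise comparison is shown above. For large n, the divide-and-conquer algorithm (sort by x, recurse on halves, check the dividing strip) achieves O(n log n).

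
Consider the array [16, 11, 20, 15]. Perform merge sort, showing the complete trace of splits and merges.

Merge sort trace:

Split: [16, 11, 20, 15] -> [16, 11] and [20, 15]
  Split: [16, 11] -> [16] and [11]
  Merge: [16] + [11] -> [11, 16]
  Split: [20, 15] -> [20] and [15]
  Merge: [20] + [15] -> [15, 20]
Merge: [11, 16] + [15, 20] -> [11, 15, 16, 20]

Final sorted array: [11, 15, 16, 20]

The merge sort proceeds by recursively splitting the array and merging sorted halves.
After all merges, the sorted array is [11, 15, 16, 20].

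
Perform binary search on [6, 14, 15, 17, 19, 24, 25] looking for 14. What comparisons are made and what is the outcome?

Binary search for 14 in [6, 14, 15, 17, 19, 24, 25]:

lo=0, hi=6, mid=3, arr[mid]=17 -> 17 > 14, search left half
lo=0, hi=2, mid=1, arr[mid]=14 -> Found target at index 1!

Binary search finds 14 at index 1 after 2 comparisons. The search repeatedly halves the search space by comparing with the middle element.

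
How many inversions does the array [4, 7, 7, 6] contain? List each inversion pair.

Finding inversions in [4, 7, 7, 6]:

(1, 3): arr[1]=7 > arr[3]=6
(2, 3): arr[2]=7 > arr[3]=6

Total inversions: 2

The array has 2 inversion(s): (1,3), (2,3). Each pair (i,j) satisfies i < j and arr[i] > arr[j].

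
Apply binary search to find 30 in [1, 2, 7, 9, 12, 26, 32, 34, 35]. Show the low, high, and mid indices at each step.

Binary search for 30 in [1, 2, 7, 9, 12, 26, 32, 34, 35]:

lo=0, hi=8, mid=4, arr[mid]=12 -> 12 < 30, search right half
lo=5, hi=8, mid=6, arr[mid]=32 -> 32 > 30, search left half
lo=5, hi=5, mid=5, arr[mid]=26 -> 26 < 30, search right half
lo=6 > hi=5, target 30 not found

Binary search determines that 30 is not in the array after 3 comparisons. The search space was exhausted without finding the target.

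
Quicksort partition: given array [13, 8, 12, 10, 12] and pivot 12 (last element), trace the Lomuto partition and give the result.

Lomuto partition with pivot = 12:

Initial array: [13, 8, 12, 10, 12]

arr[0]=13 > 12: no swap
arr[1]=8 <= 12: swap with position 0, array becomes [8, 13, 12, 10, 12]
arr[2]=12 <= 12: swap with position 1, array becomes [8, 12, 13, 10, 12]
arr[3]=10 <= 12: swap with position 2, array becomes [8, 12, 10, 13, 12]

Place pivot at position 3: [8, 12, 10, 12, 13]
Pivot position: 3

After partitioning with pivot 12, the array becomes [8, 12, 10, 12, 13]. The pivot is placed at index 3. All elements to the left of the pivot are <= 12, and all elements to the right are > 12.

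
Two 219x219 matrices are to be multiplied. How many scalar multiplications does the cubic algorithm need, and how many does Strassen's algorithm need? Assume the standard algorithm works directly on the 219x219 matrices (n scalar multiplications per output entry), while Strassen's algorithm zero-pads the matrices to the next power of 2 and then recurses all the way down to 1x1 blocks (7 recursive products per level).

Matrix multiplication for 219x219 matrices:

Strassen's algorithm requires power-of-2 dimensions. Pad 219x219 to 256x256 (next power of 2).

Standard algorithm: 219^3 = 10503459 multiplications
Strassen's algorithm: 7^(log2(256)) = 7^8 = 5764801 multiplications
Savings: 10503459 - 5764801 = 4738658 multiplications

Standard: 10503459 multiplications (219^3). Strassen: 5764801 multiplications (7^8, after padding to 256x256). Strassen reduces 8 recursive multiplications to 7 at each level.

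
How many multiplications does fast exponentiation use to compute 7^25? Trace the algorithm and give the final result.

Computing 7^25 by squaring (build up from 7^1; each line after the first costs one multiplication):

7^1 = 7
7^2 = (7^1)^2 = 7^2 = 49
7^3 = 7 * 7^2 = 7 * 49 = 343
7^6 = (7^3)^2 = 343^2 = 117649
7^12 = (7^6)^2 = 117649^2 = 13841287201
7^24 = (7^12)^2 = 13841287201^2 = 191581231380566414401
7^25 = 7 * 7^24 = 7 * 191581231380566414401 = 1341068619663964900807

Result: 1341068619663964900807
Multiplications needed: 6 (6 lines after 7^1)

7^25 = 1341068619663964900807. Using exponentiation by squaring, this requires 6 multiplications. The key idea: if the exponent is even, square the half-power; if odd, multiply by the base once.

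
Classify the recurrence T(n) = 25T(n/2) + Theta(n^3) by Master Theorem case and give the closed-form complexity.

Master Theorem for T(n) = 25T(n/2) + O(n^3):

a = 25, b = 2, c = 3
log_b(a) = log_2(25) = 4.6439

Case 1: c = 3 < log_2(25) = 4.6439
T(n) = O(n^(log_2 25))

For T(n) = 25T(n/2) + O(n^3): log_2(25) = 4.6439. This is Case 1 of the Master Theorem (c < log_b(a), work dominated by leaves), giving O(n^(log_2 25)).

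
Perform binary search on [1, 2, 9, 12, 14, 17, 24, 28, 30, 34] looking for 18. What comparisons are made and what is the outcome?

Binary search for 18 in [1, 2, 9, 12, 14, 17, 24, 28, 30, 34]:

lo=0, hi=9, mid=4, arr[mid]=14 -> 14 < 18, search right half
lo=5, hi=9, mid=7, arr[mid]=28 -> 28 > 18, search left half
lo=5, hi=6, mid=5, arr[mid]=17 -> 17 < 18, search right half
lo=6, hi=6, mid=6, arr[mid]=24 -> 24 > 18, search left half
lo=6 > hi=5, target 18 not found

Binary search determines that 18 is not in the array after 4 comparisons. The search space was exhausted without finding the target.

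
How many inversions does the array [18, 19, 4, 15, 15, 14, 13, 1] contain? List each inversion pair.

Finding inversions in [18, 19, 4, 15, 15, 14, 13, 1]:

(0, 2): arr[0]=18 > arr[2]=4
(0, 3): arr[0]=18 > arr[3]=15
(0, 4): arr[0]=18 > arr[4]=15
(0, 5): arr[0]=18 > arr[5]=14
(0, 6): arr[0]=18 > arr[6]=13
(0, 7): arr[0]=18 > arr[7]=1
(1, 2): arr[1]=19 > arr[2]=4
(1, 3): arr[1]=19 > arr[3]=15
(1, 4): arr[1]=19 > arr[4]=15
(1, 5): arr[1]=19 > arr[5]=14
(1, 6): arr[1]=19 > arr[6]=13
(1, 7): arr[1]=19 > arr[7]=1
(2, 7): arr[2]=4 > arr[7]=1
(3, 5): arr[3]=15 > arr[5]=14
(3, 6): arr[3]=15 > arr[6]=13
(3, 7): arr[3]=15 > arr[7]=1
(4, 5): arr[4]=15 > arr[5]=14
(4, 6): arr[4]=15 > arr[6]=13
(4, 7): arr[4]=15 > arr[7]=1
(5, 6): arr[5]=14 > arr[6]=13
(5, 7): arr[5]=14 > arr[7]=1
(6, 7): arr[6]=13 > arr[7]=1

Total inversions: 22

The array has 22 inversion(s): (0,2), (0,3), (0,4), (0,5), (0,6), (0,7), (1,2), (1,3), (1,4), (1,5), (1,6), (1,7), (2,7), (3,5), (3,6), (3,7), (4,5), (4,6), (4,7), (5,6), (5,7), (6,7). Each pair (i,j) satisfies i < j and arr[i] > arr[j].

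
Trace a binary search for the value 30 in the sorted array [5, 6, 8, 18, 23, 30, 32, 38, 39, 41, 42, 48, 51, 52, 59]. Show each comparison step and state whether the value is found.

Binary search for 30 in [5, 6, 8, 18, 23, 30, 32, 38, 39, 41, 42, 48, 51, 52, 59]:

lo=0, hi=14, mid=7, arr[mid]=38 -> 38 > 30, search left half
lo=0, hi=6, mid=3, arr[mid]=18 -> 18 < 30, search right half
lo=4, hi=6, mid=5, arr[mid]=30 -> Found target at index 5!

Binary search finds 30 at index 5 after 3 comparisons. The search repeatedly halves the search space by comparing with the middle element.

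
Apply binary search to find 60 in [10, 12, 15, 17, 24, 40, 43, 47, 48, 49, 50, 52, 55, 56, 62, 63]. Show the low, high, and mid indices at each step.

Binary search for 60 in [10, 12, 15, 17, 24, 40, 43, 47, 48, 49, 50, 52, 55, 56, 62, 63]:

lo=0, hi=15, mid=7, arr[mid]=47 -> 47 < 60, search right half
lo=8, hi=15, mid=11, arr[mid]=52 -> 52 < 60, search right half
lo=12, hi=15, mid=13, arr[mid]=56 -> 56 < 60, search right half
lo=14, hi=15, mid=14, arr[mid]=62 -> 62 > 60, search left half
lo=14 > hi=13, target 60 not found

Binary search determines that 60 is not in the array after 4 comparisons. The search space was exhausted without finding the target.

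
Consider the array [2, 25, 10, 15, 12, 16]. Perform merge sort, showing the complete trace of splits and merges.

Merge sort trace:

Split: [2, 25, 10, 15, 12, 16] -> [2, 25, 10] and [15, 12, 16]
  Split: [2, 25, 10] -> [2] and [25, 10]
    Split: [25, 10] -> [25] and [10]
    Merge: [25] + [10] -> [10, 25]
  Merge: [2] + [10, 25] -> [2, 10, 25]
  Split: [15, 12, 16] -> [15] and [12, 16]
    Split: [12, 16] -> [12] and [16]
    Merge: [12] + [16] -> [12, 16]
  Merge: [15] + [12, 16] -> [12, 15, 16]
Merge: [2, 10, 25] + [12, 15, 16] -> [2, 10, 12, 15, 16, 25]

Final sorted array: [2, 10, 12, 15, 16, 25]

The merge sort proceeds by recursively splitting the array and merging sorted halves.
After all merges, the sorted array is [2, 10, 12, 15, 16, 25].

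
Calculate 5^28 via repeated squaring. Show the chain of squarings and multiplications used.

Computing 5^28 by squaring (build up from 5^1; each line after the first costs one multiplication):

5^1 = 5
5^2 = (5^1)^2 = 5^2 = 25
5^3 = 5 * 5^2 = 5 * 25 = 125
5^6 = (5^3)^2 = 125^2 = 15625
5^7 = 5 * 5^6 = 5 * 15625 = 78125
5^14 = (5^7)^2 = 78125^2 = 6103515625
5^28 = (5^14)^2 = 6103515625^2 = 37252902984619140625

Result: 37252902984619140625
Multiplications needed: 6 (6 lines after 5^1)

5^28 = 37252902984619140625. Using exponentiation by squaring, this requires 6 multiplications. The key idea: if the exponent is even, square the half-power; if odd, multiply by the base once.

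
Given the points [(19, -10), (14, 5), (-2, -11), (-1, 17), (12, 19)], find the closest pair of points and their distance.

Computing all pairwise distances among 5 points:

d((19, -10), (14, 5)) = 15.8114
d((19, -10), (-2, -11)) = 21.0238
d((19, -10), (-1, 17)) = 33.6006
d((19, -10), (12, 19)) = 29.8329
d((14, 5), (-2, -11)) = 22.6274
d((14, 5), (-1, 17)) = 19.2094
d((14, 5), (12, 19)) = 14.1421
d((-2, -11), (-1, 17)) = 28.0179
d((-2, -11), (12, 19)) = 33.1059
d((-1, 17), (12, 19)) = 13.1529 <-- minimum

Closest pair: (-1, 17) and (12, 19) with distance 13.1529

The closest pair is (-1, 17) and (12, 19) with Euclidean distance 13.1529. For 5 points, brute-force pairwise comparison is shown above. For large n, the divide-and-conquer algorithm (sort by x, recurse on halves, check the dividing strip) achieves O(n log n).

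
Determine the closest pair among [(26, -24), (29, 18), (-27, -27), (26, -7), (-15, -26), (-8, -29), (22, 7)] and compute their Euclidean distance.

Computing all pairwise distances among 7 points:

d((26, -24), (29, 18)) = 42.107
d((26, -24), (-27, -27)) = 53.0848
d((26, -24), (26, -7)) = 17.0
d((26, -24), (-15, -26)) = 41.0488
d((26, -24), (-8, -29)) = 34.3657
d((26, -24), (22, 7)) = 31.257
d((29, 18), (-27, -27)) = 71.8401
d((29, 18), (26, -7)) = 25.1794
d((29, 18), (-15, -26)) = 62.2254
d((29, 18), (-8, -29)) = 59.8164
d((29, 18), (22, 7)) = 13.0384
d((-27, -27), (26, -7)) = 56.648
d((-27, -27), (-15, -26)) = 12.0416
d((-27, -27), (-8, -29)) = 19.105
d((-27, -27), (22, 7)) = 59.6406
d((26, -7), (-15, -26)) = 45.1885
d((26, -7), (-8, -29)) = 40.4969
d((26, -7), (22, 7)) = 14.5602
d((-15, -26), (-8, -29)) = 7.6158 <-- minimum
d((-15, -26), (22, 7)) = 49.5782
d((-8, -29), (22, 7)) = 46.8615

Closest pair: (-15, -26) and (-8, -29) with distance 7.6158

The closest pair is (-15, -26) and (-8, -29) with Euclidean distance 7.6158. For 7 points, brute-force pairwise comparison is shown above. For large n, the divide-and-conquer algorithm (sort by x, recurse on halves, check the dividing strip) achieves O(n log n).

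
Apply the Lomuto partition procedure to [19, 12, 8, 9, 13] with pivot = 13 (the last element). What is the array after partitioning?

Lomuto partition with pivot = 13:

Initial array: [19, 12, 8, 9, 13]

arr[0]=19 > 13: no swap
arr[1]=12 <= 13: swap with position 0, array becomes [12, 19, 8, 9, 13]
arr[2]=8 <= 13: swap with position 1, array becomes [12, 8, 19, 9, 13]
arr[3]=9 <= 13: swap with position 2, array becomes [12, 8, 9, 19, 13]

Place pivot at position 3: [12, 8, 9, 13, 19]
Pivot position: 3

After partitioning with pivot 13, the array becomes [12, 8, 9, 13, 19]. The pivot is placed at index 3. All elements to the left of the pivot are <= 13, and all elements to the right are > 13.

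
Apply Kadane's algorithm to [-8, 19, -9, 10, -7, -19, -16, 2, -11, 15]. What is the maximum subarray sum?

Using Kadane's algorithm on [-8, 19, -9, 10, -7, -19, -16, 2, -11, 15]:

Scanning through the array:
Position 1 (value 19): max_ending_here = 19, max_so_far = 19
Position 2 (value -9): max_ending_here = 10, max_so_far = 19
Position 3 (value 10): max_ending_here = 20, max_so_far = 20
Position 4 (value -7): max_ending_here = 13, max_so_far = 20
Position 5 (value -19): max_ending_here = -6, max_so_far = 20
Position 6 (value -16): max_ending_here = -16, max_so_far = 20
Position 7 (value 2): max_ending_here = 2, max_so_far = 20
Position 8 (value -11): max_ending_here = -9, max_so_far = 20
Position 9 (value 15): max_ending_here = 15, max_so_far = 20

Maximum subarray: [19, -9, 10]
Maximum sum: 20

The maximum subarray is [19, -9, 10] with sum 20. This subarray runs from index 1 to index 3.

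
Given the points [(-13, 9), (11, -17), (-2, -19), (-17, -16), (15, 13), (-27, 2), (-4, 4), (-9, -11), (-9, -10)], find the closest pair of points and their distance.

Computing all pairwise distances among 9 points:

d((-13, 9), (11, -17)) = 35.3836
d((-13, 9), (-2, -19)) = 30.0832
d((-13, 9), (-17, -16)) = 25.318
d((-13, 9), (15, 13)) = 28.2843
d((-13, 9), (-27, 2)) = 15.6525
d((-13, 9), (-4, 4)) = 10.2956
d((-13, 9), (-9, -11)) = 20.3961
d((-13, 9), (-9, -10)) = 19.4165
d((11, -17), (-2, -19)) = 13.1529
d((11, -17), (-17, -16)) = 28.0179
d((11, -17), (15, 13)) = 30.2655
d((11, -17), (-27, 2)) = 42.4853
d((11, -17), (-4, 4)) = 25.807
d((11, -17), (-9, -11)) = 20.8806
d((11, -17), (-9, -10)) = 21.1896
d((-2, -19), (-17, -16)) = 15.2971
d((-2, -19), (15, 13)) = 36.2353
d((-2, -19), (-27, 2)) = 32.6497
d((-2, -19), (-4, 4)) = 23.0868
d((-2, -19), (-9, -11)) = 10.6301
d((-2, -19), (-9, -10)) = 11.4018
d((-17, -16), (15, 13)) = 43.1856
d((-17, -16), (-27, 2)) = 20.5913
d((-17, -16), (-4, 4)) = 23.8537
d((-17, -16), (-9, -11)) = 9.434
d((-17, -16), (-9, -10)) = 10.0
d((15, 13), (-27, 2)) = 43.4166
d((15, 13), (-4, 4)) = 21.0238
d((15, 13), (-9, -11)) = 33.9411
d((15, 13), (-9, -10)) = 33.2415
d((-27, 2), (-4, 4)) = 23.0868
d((-27, 2), (-9, -11)) = 22.2036
d((-27, 2), (-9, -10)) = 21.6333
d((-4, 4), (-9, -11)) = 15.8114
d((-4, 4), (-9, -10)) = 14.8661
d((-9, -11), (-9, -10)) = 1.0 <-- minimum

Closest pair: (-9, -11) and (-9, -10) with distance 1.0

The closest pair is (-9, -11) and (-9, -10) with Euclidean distance 1.0. For 9 points, brute-force pairwise comparison is shown above. For large n, the divide-and-conquer algorithm (sort by x, recurse on halves, check the dividing strip) achieves O(n log n).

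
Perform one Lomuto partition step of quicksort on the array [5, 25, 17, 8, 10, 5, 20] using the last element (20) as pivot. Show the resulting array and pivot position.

Lomuto partition with pivot = 20:

Initial array: [5, 25, 17, 8, 10, 5, 20]

arr[0]=5 <= 20: swap with position 0, array becomes [5, 25, 17, 8, 10, 5, 20]
arr[1]=25 > 20: no swap
arr[2]=17 <= 20: swap with position 1, array becomes [5, 17, 25, 8, 10, 5, 20]
arr[3]=8 <= 20: swap with position 2, array becomes [5, 17, 8, 25, 10, 5, 20]
arr[4]=10 <= 20: swap with position 3, array becomes [5, 17, 8, 10, 25, 5, 20]
arr[5]=5 <= 20: swap with position 4, array becomes [5, 17, 8, 10, 5, 25, 20]

Place pivot at position 5: [5, 17, 8, 10, 5, 20, 25]
Pivot position: 5

After partitioning with pivot 20, the array becomes [5, 17, 8, 10, 5, 20, 25]. The pivot is placed at index 5. All elements to the left of the pivot are <= 20, and all elements to the right are > 20.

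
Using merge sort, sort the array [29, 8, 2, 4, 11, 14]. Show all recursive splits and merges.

Merge sort trace:

Split: [29, 8, 2, 4, 11, 14] -> [29, 8, 2] and [4, 11, 14]
  Split: [29, 8, 2] -> [29] and [8, 2]
    Split: [8, 2] -> [8] and [2]
    Merge: [8] + [2] -> [2, 8]
  Merge: [29] + [2, 8] -> [2, 8, 29]
  Split: [4, 11, 14] -> [4] and [11, 14]
    Split: [11, 14] -> [11] and [14]
    Merge: [11] + [14] -> [11, 14]
  Merge: [4] + [11, 14] -> [4, 11, 14]
Merge: [2, 8, 29] + [4, 11, 14] -> [2, 4, 8, 11, 14, 29]

Final sorted array: [2, 4, 8, 11, 14, 29]

The merge sort proceeds by recursively splitting the array and merging sorted halves.
After all merges, the sorted array is [2, 4, 8, 11, 14, 29].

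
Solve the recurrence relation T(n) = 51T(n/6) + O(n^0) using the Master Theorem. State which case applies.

Master Theorem for T(n) = 51T(n/6) + O(n^0):

a = 51, b = 6, c = 0
log_b(a) = log_6(51) = 2.1944

Case 1: c = 0 < log_6(51) = 2.1944
T(n) = O(n^(log_6 51))

For T(n) = 51T(n/6) + O(n^0): log_6(51) = 2.1944. This is Case 1 of the Master Theorem (c < log_b(a), work dominated by leaves), giving O(n^(log_6 51)).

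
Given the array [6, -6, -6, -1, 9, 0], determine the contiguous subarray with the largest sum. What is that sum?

Using Kadane's algorithm on [6, -6, -6, -1, 9, 0]:

Scanning through the array:
Position 1 (value -6): max_ending_here = 0, max_so_far = 6
Position 2 (value -6): max_ending_here = -6, max_so_far = 6
Position 3 (value -1): max_ending_here = -1, max_so_far = 6
Position 4 (value 9): max_ending_here = 9, max_so_far = 9
Position 5 (value 0): max_ending_here = 9, max_so_far = 9

Maximum subarray: [9]
Maximum sum: 9

The maximum subarray is [9] with sum 9. This subarray runs from index 4 to index 4.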